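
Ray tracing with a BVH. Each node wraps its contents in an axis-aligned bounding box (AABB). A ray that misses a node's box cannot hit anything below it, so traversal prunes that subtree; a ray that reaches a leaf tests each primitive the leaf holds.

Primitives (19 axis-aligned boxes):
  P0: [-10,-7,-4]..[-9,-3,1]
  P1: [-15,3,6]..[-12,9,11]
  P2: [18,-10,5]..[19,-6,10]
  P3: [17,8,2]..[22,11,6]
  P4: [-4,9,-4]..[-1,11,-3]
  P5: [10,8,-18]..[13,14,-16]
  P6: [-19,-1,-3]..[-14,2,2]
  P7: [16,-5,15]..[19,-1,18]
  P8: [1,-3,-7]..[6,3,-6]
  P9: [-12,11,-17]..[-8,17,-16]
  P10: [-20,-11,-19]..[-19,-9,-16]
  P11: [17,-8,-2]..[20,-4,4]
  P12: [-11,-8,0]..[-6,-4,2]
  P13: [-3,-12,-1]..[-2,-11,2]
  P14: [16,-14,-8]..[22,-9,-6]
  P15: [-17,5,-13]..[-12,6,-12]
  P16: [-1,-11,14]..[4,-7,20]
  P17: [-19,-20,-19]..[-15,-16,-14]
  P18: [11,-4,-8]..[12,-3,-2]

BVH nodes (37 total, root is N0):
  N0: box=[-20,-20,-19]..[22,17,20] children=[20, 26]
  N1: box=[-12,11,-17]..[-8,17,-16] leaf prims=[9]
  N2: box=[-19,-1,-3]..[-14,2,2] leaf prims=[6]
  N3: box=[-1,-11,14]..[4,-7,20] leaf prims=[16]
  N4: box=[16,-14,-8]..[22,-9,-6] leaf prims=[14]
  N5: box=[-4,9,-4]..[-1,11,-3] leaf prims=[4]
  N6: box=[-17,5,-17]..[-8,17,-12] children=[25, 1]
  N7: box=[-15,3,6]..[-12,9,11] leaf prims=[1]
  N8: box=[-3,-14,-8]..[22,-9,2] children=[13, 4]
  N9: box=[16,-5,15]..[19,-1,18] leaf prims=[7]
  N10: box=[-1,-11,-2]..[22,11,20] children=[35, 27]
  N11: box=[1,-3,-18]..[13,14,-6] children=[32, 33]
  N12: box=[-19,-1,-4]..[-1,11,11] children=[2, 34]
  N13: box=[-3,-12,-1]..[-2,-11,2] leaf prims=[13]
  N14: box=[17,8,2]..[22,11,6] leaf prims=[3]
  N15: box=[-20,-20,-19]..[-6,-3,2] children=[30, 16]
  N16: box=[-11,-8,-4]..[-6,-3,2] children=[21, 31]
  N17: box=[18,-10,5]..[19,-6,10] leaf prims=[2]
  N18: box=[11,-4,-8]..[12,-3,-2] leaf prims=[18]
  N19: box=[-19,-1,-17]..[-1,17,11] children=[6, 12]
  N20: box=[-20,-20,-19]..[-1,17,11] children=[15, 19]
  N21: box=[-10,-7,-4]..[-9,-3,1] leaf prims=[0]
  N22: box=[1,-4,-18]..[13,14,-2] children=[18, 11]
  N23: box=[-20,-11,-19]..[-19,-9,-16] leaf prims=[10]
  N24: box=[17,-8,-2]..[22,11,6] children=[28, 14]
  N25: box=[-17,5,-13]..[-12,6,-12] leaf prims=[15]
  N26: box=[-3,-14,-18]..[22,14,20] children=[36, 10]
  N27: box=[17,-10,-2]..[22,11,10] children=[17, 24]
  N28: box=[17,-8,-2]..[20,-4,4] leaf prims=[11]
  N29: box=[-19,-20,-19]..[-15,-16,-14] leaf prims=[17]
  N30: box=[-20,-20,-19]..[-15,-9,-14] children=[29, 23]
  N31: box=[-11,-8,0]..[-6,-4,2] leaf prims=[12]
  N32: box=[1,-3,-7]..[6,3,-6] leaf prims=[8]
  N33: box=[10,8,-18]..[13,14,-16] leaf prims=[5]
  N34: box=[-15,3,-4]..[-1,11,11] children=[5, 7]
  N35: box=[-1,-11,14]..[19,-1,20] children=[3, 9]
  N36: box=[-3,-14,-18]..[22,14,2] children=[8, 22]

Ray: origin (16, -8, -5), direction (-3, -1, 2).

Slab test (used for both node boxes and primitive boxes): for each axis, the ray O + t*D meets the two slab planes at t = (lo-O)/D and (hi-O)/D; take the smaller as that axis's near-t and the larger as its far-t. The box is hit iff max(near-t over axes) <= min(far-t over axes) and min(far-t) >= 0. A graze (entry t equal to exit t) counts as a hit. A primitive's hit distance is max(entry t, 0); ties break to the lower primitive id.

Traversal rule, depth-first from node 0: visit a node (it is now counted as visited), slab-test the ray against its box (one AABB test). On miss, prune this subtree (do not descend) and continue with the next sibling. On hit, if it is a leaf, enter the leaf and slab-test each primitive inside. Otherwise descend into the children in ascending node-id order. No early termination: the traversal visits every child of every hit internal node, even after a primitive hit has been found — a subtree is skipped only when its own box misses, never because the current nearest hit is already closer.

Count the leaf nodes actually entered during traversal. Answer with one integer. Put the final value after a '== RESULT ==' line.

Trace the traversal:
N0 x:[-2,12] y:[-25,12] z:[-7,25/2] -> hit [-2,12], descend [20, 26]
  N20 x:[17/3,12] y:[-25,12] z:[-7,8] -> hit [17/3,8], descend [15, 19]
    N15 x:[22/3,12] y:[-5,12] z:[-7,7/2] -> miss, prune
    N19 x:[17/3,35/3] y:[-25,-7] z:[-6,8] -> miss, prune
  N26 x:[-2,19/3] y:[-22,6] z:[-13/2,25/2] -> hit [-2,6], descend [10, 36]
    N10 x:[-2,17/3] y:[-19,3] z:[3/2,25/2] -> hit [3/2,3], descend [27, 35]
      N27 x:[-2,-1/3] y:[-19,2] z:[3/2,15/2] -> miss, prune
      N35 x:[-1,17/3] y:[-7,3] z:[19/2,25/2] -> miss, prune
    N36 x:[-2,19/3] y:[-22,6] z:[-13/2,7/2] -> hit [-2,7/2], descend [8, 22]
      N8 x:[-2,19/3] y:[1,6] z:[-3/2,7/2] -> hit [1,7/2], descend [4, 13]
        N4 x:[-2,0] y:[1,6] z:[-3/2,-1/2] -> miss, prune
        N13 x:[6,19/3] y:[3,4] z:[2,7/2] -> miss, prune
      N22 x:[1,5] y:[-22,-4] z:[-13/2,3/2] -> miss, prune

Summary -> nodes [0, 20, 15, 19, 26, 10, 27, 35, 36, 8, 4, 13, 22]; box-tests=13; leaf-entries=0; first=miss

== RESULT ==
0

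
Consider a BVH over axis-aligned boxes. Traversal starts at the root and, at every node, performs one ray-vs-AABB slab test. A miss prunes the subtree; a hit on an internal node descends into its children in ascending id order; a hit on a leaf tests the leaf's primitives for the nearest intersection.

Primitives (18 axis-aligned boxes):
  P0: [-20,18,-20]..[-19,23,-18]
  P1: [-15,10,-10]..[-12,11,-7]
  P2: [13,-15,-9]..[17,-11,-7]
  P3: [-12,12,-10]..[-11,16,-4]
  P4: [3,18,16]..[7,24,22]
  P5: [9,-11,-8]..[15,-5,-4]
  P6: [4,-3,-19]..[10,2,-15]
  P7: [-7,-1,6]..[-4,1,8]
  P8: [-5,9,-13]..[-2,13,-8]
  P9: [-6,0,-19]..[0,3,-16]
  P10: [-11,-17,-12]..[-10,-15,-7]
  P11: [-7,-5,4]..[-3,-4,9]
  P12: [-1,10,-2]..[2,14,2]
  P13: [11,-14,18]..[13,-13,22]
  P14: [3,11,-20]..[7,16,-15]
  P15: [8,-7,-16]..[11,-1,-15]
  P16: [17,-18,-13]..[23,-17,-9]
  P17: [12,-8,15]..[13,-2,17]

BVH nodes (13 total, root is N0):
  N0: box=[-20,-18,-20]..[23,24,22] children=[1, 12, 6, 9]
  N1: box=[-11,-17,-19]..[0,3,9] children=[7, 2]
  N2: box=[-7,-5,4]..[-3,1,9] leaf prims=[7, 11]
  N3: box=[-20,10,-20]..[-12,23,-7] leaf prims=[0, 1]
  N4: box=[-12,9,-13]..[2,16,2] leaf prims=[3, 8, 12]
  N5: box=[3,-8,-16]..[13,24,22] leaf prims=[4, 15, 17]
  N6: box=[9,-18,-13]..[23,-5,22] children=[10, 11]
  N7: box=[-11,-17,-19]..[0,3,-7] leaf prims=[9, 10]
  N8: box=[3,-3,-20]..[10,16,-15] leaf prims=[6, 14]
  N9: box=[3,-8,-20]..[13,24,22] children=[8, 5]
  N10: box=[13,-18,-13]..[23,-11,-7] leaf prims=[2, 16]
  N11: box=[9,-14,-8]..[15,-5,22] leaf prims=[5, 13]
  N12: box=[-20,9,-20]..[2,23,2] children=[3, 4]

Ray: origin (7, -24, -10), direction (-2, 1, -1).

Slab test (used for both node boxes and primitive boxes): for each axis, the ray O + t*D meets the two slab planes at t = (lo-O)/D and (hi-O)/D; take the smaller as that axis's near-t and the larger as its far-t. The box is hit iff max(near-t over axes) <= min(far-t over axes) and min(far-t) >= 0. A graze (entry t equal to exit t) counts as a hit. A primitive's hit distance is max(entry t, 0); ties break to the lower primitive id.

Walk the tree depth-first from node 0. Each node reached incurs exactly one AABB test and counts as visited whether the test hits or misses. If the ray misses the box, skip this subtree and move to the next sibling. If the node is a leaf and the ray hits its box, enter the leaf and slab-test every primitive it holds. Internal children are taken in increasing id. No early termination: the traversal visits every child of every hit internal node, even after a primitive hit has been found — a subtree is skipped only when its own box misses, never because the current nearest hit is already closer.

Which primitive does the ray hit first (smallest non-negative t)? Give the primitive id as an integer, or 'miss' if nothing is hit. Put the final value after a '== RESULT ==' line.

Walk:
N0 x:[-8,27/2] y:[6,48] z:[-32,10] -> hit [6,10], descend [1, 6, 9, 12]
  N1 x:[7/2,9] y:[7,27] z:[-19,9] -> hit [7,9], descend [2, 7]
    N2 x:[5,7] y:[19,25] z:[-19,-14] -> miss, prune
    N7 x:[7/2,9] y:[7,27] z:[-3,9] -> hit [7,9] leaf, test {P9(miss), P10(miss)}
  N6 x:[-8,-1] y:[6,19] z:[-32,3] -> miss, prune
  N9 x:[-3,2] y:[16,48] z:[-32,10] -> miss, prune
  N12 x:[5/2,27/2] y:[33,47] z:[-12,10] -> miss, prune

Visited [0, 1, 2, 7, 6, 9, 12]. Tests: 7 box, 1 leaf. Nearest: miss.

== RESULT ==
miss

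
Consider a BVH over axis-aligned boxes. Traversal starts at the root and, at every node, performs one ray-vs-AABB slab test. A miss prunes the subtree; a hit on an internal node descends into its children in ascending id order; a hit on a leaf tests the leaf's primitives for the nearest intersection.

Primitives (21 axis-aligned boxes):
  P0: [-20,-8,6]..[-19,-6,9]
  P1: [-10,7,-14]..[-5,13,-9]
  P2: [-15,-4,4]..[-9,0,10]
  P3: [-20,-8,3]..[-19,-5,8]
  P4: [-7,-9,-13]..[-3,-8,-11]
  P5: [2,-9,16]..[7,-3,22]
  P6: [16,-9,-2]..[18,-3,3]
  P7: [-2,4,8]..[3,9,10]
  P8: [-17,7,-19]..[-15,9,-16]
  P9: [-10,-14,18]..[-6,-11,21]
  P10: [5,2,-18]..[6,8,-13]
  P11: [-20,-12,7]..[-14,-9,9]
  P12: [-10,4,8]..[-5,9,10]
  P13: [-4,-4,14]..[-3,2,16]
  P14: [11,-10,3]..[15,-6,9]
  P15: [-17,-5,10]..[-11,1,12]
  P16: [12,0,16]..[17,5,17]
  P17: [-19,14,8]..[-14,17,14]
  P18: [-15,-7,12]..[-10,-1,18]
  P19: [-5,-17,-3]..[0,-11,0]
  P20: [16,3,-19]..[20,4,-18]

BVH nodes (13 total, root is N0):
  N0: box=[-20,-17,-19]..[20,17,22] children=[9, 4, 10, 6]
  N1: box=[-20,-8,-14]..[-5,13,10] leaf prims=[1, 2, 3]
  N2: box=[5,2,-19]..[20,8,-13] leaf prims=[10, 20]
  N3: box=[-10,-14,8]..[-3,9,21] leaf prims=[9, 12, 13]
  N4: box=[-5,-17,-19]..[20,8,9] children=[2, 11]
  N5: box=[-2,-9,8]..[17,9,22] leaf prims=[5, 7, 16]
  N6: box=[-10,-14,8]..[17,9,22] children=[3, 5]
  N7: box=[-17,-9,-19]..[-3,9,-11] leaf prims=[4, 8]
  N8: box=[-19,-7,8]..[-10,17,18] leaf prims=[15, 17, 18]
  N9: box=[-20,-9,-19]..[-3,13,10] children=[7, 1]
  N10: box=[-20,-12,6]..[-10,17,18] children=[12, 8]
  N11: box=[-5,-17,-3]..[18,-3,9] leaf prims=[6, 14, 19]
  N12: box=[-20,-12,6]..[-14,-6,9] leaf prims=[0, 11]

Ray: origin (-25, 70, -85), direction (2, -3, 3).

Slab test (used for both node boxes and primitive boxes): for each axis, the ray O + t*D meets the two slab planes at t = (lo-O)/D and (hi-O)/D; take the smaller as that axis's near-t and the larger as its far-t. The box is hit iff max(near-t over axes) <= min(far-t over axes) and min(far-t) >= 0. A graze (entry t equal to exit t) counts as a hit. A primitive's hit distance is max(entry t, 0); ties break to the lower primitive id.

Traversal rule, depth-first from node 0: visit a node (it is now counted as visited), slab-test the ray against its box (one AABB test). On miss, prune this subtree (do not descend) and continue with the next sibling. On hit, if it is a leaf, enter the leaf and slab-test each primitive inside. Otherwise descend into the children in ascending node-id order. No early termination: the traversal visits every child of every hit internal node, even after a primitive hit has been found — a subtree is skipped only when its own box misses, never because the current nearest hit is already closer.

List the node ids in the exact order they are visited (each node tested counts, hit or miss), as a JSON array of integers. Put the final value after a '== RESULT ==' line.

Trace the traversal:
N0 x:[5/2,45/2] y:[53/3,29] z:[22,107/3] -> hit [22,45/2], descend [4, 6, 9, 10]
  N4 x:[10,45/2] y:[62/3,29] z:[22,94/3] -> hit [22,45/2], descend [2, 11]
    N2 x:[15,45/2] y:[62/3,68/3] z:[22,24] -> hit [22,45/2] leaf, test {P10(miss), P20@t=22}
    N11 x:[10,43/2] y:[73/3,29] z:[82/3,94/3] -> miss, prune
  N6 x:[15/2,21] y:[61/3,28] z:[31,107/3] -> miss, prune
  N9 x:[5/2,11] y:[19,79/3] z:[22,95/3] -> miss, prune
  N10 x:[5/2,15/2] y:[53/3,82/3] z:[91/3,103/3] -> miss, prune

Visited [0, 4, 2, 11, 6, 9, 10]. Tests: 7 box, 1 leaf. Nearest: P20.

== RESULT ==
[0, 4, 2, 11, 6, 9, 10]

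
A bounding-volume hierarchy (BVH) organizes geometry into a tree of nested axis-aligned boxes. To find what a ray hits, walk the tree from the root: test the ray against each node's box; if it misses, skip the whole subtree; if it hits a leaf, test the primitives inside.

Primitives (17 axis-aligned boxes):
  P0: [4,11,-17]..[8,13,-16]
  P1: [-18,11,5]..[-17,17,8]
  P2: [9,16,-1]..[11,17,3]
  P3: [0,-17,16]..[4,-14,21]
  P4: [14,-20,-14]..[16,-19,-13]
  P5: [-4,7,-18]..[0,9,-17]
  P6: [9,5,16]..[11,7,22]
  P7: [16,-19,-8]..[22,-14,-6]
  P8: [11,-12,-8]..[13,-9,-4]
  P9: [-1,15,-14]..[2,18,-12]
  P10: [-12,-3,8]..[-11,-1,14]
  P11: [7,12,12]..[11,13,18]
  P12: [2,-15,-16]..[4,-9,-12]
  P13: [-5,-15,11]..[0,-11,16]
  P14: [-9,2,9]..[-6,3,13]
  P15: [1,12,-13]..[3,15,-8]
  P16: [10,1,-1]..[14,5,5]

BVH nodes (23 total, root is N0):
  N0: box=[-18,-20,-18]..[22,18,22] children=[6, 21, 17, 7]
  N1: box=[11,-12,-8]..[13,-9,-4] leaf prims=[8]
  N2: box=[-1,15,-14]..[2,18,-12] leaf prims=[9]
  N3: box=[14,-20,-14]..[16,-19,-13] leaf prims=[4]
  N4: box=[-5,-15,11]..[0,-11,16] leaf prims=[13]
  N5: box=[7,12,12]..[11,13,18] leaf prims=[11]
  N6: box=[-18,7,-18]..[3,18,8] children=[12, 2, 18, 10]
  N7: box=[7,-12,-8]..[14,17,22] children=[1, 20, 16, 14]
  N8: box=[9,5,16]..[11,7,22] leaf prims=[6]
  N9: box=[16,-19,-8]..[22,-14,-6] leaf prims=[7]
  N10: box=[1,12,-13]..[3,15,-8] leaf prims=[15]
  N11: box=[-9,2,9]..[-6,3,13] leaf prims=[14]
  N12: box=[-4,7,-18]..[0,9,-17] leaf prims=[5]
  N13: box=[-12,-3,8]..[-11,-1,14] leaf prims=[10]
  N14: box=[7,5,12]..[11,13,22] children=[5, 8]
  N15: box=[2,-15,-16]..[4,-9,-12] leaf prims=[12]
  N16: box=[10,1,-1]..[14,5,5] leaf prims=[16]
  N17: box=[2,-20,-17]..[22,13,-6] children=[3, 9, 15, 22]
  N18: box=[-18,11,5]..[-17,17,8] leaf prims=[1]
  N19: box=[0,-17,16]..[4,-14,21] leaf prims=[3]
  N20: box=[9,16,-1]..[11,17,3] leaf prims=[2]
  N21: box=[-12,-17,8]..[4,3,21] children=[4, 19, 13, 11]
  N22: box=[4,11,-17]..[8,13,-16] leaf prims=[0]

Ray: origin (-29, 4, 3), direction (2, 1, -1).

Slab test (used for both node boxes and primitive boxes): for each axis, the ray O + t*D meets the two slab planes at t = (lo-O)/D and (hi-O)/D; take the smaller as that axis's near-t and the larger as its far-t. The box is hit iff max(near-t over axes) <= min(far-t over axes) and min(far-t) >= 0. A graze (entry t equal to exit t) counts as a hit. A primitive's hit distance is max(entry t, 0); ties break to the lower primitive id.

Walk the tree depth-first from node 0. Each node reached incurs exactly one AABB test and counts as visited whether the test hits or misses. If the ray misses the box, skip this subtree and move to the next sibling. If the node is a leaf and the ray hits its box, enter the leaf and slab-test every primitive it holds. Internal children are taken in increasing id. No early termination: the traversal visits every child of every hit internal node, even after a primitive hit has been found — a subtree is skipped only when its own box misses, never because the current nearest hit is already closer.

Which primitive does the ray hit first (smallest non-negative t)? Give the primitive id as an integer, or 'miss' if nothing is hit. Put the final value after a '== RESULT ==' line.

Trace the traversal:
N0 x:[11/2,51/2] y:[-24,14] z:[-19,21] -> hit [11/2,14], descend [6, 7, 17, 21]
  N6 x:[11/2,16] y:[3,14] z:[-5,21] -> hit [11/2,14], descend [2, 10, 12, 18]
    N2 x:[14,31/2] y:[11,14] z:[15,17] -> miss, prune
    N10 x:[15,16] y:[8,11] z:[11,16] -> miss, prune
    N12 x:[25/2,29/2] y:[3,5] z:[20,21] -> miss, prune
    N18 x:[11/2,6] y:[7,13] z:[-5,-2] -> miss, prune
  N7 x:[18,43/2] y:[-16,13] z:[-19,11] -> miss, prune
  N17 x:[31/2,51/2] y:[-24,9] z:[9,20] -> miss, prune
  N21 x:[17/2,33/2] y:[-21,-1] z:[-18,-5] -> miss, prune

Summary -> nodes [0, 6, 2, 10, 12, 18, 7, 17, 21]; box-tests=9; leaf-entries=0; first=miss

== RESULT ==
miss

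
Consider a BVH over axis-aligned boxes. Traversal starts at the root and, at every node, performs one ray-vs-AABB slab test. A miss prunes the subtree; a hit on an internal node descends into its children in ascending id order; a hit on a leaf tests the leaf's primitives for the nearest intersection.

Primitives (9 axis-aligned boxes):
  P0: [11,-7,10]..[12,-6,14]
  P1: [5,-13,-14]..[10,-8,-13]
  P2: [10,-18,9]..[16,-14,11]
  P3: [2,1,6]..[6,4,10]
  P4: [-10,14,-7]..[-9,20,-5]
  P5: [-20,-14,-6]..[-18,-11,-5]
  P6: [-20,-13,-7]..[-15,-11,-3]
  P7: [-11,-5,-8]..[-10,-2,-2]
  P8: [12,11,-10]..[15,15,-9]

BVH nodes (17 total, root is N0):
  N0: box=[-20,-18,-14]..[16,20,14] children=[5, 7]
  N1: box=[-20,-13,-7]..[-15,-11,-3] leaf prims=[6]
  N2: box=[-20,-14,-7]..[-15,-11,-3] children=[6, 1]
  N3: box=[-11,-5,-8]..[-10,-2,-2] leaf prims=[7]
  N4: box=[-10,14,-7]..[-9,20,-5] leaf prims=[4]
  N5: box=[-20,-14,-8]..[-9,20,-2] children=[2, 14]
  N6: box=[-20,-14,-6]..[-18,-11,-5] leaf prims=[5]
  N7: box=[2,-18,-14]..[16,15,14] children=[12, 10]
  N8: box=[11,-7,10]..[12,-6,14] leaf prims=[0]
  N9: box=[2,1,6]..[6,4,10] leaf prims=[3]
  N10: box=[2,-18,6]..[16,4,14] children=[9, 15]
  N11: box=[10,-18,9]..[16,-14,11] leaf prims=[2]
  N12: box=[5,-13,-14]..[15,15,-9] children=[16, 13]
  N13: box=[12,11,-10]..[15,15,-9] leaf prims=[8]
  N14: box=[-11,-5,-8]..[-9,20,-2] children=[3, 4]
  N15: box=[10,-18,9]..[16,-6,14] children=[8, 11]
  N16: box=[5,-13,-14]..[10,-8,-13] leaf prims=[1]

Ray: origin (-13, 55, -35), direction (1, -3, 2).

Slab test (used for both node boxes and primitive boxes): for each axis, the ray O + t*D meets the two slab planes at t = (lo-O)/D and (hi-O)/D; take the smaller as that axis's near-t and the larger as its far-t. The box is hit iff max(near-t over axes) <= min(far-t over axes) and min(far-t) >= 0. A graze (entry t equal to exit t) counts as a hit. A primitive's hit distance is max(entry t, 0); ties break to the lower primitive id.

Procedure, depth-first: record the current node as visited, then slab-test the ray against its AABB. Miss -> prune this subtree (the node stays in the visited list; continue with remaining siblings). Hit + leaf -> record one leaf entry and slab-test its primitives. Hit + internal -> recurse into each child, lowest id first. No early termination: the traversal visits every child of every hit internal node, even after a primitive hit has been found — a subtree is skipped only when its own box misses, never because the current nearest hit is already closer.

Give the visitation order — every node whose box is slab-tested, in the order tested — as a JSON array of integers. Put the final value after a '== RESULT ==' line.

Trace the traversal:
N0 x:[-7,29] y:[35/3,73/3] z:[21/2,49/2] -> hit [35/3,73/3], descend [5, 7]
  N5 x:[-7,4] y:[35/3,23] z:[27/2,33/2] -> miss, prune
  N7 x:[15,29] y:[40/3,73/3] z:[21/2,49/2] -> hit [15,73/3], descend [10, 12]
    N10 x:[15,29] y:[17,73/3] z:[41/2,49/2] -> hit [41/2,73/3], descend [9, 15]
      N9 x:[15,19] y:[17,18] z:[41/2,45/2] -> miss, prune
      N15 x:[23,29] y:[61/3,73/3] z:[22,49/2] -> hit [23,73/3], descend [8, 11]
        N8 x:[24,25] y:[61/3,62/3] z:[45/2,49/2] -> miss, prune
        N11 x:[23,29] y:[23,73/3] z:[22,23] -> hit [23,23] leaf, test {P2@t=23}
    N12 x:[18,28] y:[40/3,68/3] z:[21/2,13] -> miss, prune

Summary -> nodes [0, 5, 7, 10, 9, 15, 8, 11, 12]; box-tests=9; leaf-entries=1; first=P2

== RESULT ==
[0, 5, 7, 10, 9, 15, 8, 11, 12]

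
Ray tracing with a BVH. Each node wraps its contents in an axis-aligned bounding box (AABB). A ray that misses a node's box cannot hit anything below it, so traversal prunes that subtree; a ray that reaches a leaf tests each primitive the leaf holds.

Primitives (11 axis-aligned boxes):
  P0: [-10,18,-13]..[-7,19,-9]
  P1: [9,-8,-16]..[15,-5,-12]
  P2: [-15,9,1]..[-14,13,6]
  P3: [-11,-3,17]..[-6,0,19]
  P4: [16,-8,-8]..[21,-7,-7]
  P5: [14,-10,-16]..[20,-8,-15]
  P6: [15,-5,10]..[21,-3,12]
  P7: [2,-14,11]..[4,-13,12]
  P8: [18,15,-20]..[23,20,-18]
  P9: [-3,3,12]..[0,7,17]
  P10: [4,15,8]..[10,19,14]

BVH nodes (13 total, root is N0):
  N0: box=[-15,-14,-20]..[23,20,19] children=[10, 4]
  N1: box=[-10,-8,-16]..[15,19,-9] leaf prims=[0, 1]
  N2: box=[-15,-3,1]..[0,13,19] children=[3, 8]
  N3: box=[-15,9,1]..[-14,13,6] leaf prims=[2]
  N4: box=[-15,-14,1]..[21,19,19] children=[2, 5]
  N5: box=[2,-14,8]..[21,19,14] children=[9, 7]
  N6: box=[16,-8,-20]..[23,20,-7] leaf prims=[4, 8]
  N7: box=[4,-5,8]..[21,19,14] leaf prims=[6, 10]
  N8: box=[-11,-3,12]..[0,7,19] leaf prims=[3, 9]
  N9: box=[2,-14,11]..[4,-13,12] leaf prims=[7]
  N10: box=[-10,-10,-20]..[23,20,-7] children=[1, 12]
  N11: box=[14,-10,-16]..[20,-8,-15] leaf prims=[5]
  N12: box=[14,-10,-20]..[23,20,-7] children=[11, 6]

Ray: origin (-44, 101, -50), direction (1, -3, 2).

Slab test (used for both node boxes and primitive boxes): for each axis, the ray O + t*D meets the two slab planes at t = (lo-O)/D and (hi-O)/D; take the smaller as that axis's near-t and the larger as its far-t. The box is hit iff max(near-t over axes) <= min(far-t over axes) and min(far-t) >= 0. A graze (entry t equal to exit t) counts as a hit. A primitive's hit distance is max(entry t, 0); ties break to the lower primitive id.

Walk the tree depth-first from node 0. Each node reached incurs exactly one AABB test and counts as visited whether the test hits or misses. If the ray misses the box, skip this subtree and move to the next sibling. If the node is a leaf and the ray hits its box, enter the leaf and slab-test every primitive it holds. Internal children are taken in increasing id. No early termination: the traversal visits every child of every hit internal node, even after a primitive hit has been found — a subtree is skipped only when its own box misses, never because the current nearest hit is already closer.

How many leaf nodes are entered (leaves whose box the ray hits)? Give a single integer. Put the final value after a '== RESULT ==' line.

Trace the traversal:
N0 x:[29,67] y:[27,115/3] z:[15,69/2] -> hit [29,69/2], descend [4, 10]
  N4 x:[29,65] y:[82/3,115/3] z:[51/2,69/2] -> hit [29,69/2], descend [2, 5]
    N2 x:[29,44] y:[88/3,104/3] z:[51/2,69/2] -> hit [88/3,69/2], descend [3, 8]
      N3 x:[29,30] y:[88/3,92/3] z:[51/2,28] -> miss, prune
      N8 x:[33,44] y:[94/3,104/3] z:[31,69/2] -> hit [33,69/2] leaf, test {P3@t=101/3, P9(miss)}
    N5 x:[46,65] y:[82/3,115/3] z:[29,32] -> miss, prune
  N10 x:[34,67] y:[27,37] z:[15,43/2] -> miss, prune

7 AABB tests over nodes [0, 4, 2, 3, 8, 5, 10]; 1 leaf entered; closest P3.

== RESULT ==
1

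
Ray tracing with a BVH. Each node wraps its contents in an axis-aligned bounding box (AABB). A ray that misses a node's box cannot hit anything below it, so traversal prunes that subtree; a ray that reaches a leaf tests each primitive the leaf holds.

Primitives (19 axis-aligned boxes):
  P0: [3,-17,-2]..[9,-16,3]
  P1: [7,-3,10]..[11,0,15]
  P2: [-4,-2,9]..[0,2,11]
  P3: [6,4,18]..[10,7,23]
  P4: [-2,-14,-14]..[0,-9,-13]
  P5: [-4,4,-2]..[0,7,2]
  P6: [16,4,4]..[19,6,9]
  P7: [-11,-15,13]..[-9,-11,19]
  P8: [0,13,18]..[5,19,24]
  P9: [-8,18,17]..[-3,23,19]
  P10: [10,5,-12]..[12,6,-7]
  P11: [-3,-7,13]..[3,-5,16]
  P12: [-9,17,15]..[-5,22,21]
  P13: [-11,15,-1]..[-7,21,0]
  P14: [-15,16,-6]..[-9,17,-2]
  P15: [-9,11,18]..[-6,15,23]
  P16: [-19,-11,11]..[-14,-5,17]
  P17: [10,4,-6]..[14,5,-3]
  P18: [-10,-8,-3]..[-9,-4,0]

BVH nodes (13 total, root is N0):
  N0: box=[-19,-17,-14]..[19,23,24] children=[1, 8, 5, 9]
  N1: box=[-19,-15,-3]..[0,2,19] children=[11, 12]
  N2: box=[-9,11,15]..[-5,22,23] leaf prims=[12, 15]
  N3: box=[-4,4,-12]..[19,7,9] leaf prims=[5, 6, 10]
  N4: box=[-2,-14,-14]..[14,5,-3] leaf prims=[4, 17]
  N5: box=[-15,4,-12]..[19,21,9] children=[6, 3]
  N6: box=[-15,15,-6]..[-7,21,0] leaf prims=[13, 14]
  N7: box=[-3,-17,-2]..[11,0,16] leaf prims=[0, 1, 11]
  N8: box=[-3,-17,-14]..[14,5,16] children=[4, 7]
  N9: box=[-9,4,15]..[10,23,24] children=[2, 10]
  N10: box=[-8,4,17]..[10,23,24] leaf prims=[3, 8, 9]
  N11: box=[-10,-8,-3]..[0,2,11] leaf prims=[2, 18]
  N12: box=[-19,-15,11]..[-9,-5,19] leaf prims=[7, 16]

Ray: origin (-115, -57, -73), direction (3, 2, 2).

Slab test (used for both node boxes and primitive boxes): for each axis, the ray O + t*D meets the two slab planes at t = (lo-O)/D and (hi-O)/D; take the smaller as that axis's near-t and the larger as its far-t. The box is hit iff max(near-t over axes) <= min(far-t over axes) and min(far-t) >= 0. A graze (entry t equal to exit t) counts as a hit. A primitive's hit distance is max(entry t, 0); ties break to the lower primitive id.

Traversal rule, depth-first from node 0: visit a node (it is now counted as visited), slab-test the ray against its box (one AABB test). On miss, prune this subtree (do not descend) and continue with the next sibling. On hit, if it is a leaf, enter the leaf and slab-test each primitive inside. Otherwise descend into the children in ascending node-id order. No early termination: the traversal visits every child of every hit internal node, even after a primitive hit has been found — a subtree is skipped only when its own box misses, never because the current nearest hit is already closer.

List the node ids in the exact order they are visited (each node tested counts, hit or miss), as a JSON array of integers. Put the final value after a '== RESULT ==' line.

Trace the traversal:
N0 x:[32,134/3] y:[20,40] z:[59/2,97/2] -> hit [32,40], descend [1, 5, 8, 9]
  N1 x:[32,115/3] y:[21,59/2] z:[35,46] -> miss, prune
  N5 x:[100/3,134/3] y:[61/2,39] z:[61/2,41] -> hit [100/3,39], descend [3, 6]
    N3 x:[37,134/3] y:[61/2,32] z:[61/2,41] -> miss, prune
    N6 x:[100/3,36] y:[36,39] z:[67/2,73/2] -> hit [36,36] leaf, test {P13@t=36, P14(miss)}
  N8 x:[112/3,43] y:[20,31] z:[59/2,89/2] -> miss, prune
  N9 x:[106/3,125/3] y:[61/2,40] z:[44,97/2] -> miss, prune

order=[0, 1, 5, 3, 6, 8, 9]  |boxes|=7  |leaves|=1  hit=P13

== RESULT ==
[0, 1, 5, 3, 6, 8, 9]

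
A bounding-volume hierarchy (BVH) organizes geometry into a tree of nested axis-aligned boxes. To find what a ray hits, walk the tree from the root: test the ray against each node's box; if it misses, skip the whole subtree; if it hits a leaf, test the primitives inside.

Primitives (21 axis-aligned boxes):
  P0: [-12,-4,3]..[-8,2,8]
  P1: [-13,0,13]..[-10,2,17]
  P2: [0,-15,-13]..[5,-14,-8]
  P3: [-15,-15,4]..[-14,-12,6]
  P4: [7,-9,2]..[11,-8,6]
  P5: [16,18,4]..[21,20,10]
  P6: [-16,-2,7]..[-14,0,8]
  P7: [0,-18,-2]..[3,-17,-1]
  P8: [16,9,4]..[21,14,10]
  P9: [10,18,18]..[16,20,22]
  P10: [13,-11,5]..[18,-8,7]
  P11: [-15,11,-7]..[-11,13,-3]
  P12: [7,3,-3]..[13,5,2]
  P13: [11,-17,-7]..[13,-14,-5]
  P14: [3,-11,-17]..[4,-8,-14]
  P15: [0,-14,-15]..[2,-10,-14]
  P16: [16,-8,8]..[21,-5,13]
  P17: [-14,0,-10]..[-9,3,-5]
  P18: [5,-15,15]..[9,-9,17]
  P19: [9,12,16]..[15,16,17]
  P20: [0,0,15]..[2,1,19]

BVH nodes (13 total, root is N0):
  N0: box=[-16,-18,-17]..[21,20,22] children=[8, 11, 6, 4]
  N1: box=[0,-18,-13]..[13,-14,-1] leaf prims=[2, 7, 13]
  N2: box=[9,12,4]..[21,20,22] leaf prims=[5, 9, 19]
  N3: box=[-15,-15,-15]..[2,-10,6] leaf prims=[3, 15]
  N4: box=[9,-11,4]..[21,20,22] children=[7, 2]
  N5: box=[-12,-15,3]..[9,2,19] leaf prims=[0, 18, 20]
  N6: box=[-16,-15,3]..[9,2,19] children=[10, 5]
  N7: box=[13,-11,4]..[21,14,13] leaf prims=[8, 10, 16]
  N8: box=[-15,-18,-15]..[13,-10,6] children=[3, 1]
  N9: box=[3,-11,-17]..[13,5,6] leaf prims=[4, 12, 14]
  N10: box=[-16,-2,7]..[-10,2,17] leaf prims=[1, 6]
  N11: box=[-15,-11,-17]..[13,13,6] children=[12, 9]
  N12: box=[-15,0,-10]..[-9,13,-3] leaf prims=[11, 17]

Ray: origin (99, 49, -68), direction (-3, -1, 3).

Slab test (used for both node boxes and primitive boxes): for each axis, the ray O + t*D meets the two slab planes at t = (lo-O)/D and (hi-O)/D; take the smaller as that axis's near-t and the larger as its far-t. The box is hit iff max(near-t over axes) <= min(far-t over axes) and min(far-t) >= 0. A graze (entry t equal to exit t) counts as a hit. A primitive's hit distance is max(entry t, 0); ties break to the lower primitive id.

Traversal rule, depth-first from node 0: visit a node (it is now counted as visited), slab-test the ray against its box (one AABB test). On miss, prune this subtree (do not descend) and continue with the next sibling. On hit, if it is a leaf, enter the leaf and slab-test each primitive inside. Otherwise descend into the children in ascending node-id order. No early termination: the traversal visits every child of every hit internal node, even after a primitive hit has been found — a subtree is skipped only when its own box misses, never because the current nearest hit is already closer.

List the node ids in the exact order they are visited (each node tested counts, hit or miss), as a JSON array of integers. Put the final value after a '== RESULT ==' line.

Traverse from the root:
N0 x:[26,115/3] y:[29,67] z:[17,30] -> hit [29,30], descend [4, 6, 8, 11]
  N4 x:[26,30] y:[29,60] z:[24,30] -> hit [29,30], descend [2, 7]
    N2 x:[26,30] y:[29,37] z:[24,30] -> hit [29,30] leaf, test {P5(miss), P9@t=29, P19(miss)}
    N7 x:[26,86/3] y:[35,60] z:[24,27] -> miss, prune
  N6 x:[30,115/3] y:[47,64] z:[71/3,29] -> miss, prune
  N8 x:[86/3,38] y:[59,67] z:[53/3,74/3] -> miss, prune
  N11 x:[86/3,38] y:[36,60] z:[17,74/3] -> miss, prune

Summary -> nodes [0, 4, 2, 7, 6, 8, 11]; box-tests=7; leaf-entries=1; first=P9

== RESULT ==
[0, 4, 2, 7, 6, 8, 11]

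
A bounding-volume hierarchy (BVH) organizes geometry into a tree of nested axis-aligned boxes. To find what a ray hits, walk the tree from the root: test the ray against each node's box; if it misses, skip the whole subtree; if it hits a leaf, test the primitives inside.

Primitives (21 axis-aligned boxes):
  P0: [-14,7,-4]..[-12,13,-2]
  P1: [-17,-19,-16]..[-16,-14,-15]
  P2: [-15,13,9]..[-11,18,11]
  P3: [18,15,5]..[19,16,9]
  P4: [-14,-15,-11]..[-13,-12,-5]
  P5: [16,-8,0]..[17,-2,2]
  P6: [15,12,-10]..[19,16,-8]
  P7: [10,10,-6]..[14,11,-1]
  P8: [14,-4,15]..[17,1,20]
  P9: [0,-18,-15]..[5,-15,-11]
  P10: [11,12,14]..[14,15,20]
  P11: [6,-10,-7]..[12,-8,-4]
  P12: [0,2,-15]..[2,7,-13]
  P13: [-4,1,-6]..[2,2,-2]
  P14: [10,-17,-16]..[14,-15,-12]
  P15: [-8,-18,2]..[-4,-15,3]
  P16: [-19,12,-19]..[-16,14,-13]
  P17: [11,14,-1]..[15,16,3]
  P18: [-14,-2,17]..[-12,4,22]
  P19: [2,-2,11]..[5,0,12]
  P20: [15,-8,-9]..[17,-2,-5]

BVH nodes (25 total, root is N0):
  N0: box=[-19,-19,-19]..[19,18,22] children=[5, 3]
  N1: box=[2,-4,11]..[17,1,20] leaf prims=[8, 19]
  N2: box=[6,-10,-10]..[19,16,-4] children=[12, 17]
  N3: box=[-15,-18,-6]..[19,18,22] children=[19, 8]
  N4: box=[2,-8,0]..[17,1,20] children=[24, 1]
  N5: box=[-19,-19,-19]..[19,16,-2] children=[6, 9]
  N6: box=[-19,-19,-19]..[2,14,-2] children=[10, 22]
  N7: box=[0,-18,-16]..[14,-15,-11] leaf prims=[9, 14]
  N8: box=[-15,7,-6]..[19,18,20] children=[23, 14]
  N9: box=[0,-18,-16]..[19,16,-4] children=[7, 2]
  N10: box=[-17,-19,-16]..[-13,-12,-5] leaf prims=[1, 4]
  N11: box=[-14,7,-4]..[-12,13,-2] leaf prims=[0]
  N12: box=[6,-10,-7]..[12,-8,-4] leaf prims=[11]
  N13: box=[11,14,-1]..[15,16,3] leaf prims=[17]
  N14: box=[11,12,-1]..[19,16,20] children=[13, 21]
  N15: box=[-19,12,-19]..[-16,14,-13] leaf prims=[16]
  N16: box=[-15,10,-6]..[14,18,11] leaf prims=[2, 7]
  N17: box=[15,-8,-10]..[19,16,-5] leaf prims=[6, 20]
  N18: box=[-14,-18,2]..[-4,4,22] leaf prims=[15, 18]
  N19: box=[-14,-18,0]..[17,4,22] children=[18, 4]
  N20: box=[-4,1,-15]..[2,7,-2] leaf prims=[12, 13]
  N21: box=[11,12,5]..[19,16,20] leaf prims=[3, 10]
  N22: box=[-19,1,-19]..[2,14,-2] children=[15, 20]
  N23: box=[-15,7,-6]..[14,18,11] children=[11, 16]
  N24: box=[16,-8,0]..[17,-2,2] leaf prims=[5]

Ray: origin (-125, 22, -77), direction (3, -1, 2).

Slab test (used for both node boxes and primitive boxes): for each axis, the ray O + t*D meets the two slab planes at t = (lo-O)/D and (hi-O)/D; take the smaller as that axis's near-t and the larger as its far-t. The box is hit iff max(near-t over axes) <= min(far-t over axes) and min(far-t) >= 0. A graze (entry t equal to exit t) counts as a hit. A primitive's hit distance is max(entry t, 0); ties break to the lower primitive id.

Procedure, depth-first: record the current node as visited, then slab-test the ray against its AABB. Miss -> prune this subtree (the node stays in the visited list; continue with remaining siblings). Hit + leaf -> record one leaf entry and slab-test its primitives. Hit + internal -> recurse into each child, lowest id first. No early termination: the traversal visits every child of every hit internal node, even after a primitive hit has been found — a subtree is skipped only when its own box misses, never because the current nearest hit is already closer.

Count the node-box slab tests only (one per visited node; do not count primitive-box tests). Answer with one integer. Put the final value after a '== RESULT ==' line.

Traverse from the root:
N0 x:[106/3,48] y:[4,41] z:[29,99/2] -> hit [106/3,41], descend [3, 5]
  N3 x:[110/3,48] y:[4,40] z:[71/2,99/2] -> hit [110/3,40], descend [8, 19]
    N8 x:[110/3,48] y:[4,15] z:[71/2,97/2] -> miss, prune
    N19 x:[37,142/3] y:[18,40] z:[77/2,99/2] -> hit [77/2,40], descend [4, 18]
      N4 x:[127/3,142/3] y:[21,30] z:[77/2,97/2] -> miss, prune
      N18 x:[37,121/3] y:[18,40] z:[79/2,99/2] -> hit [79/2,40] leaf, test {P15@t=79/2, P18(miss)}
  N5 x:[106/3,48] y:[6,41] z:[29,75/2] -> hit [106/3,75/2], descend [6, 9]
    N6 x:[106/3,127/3] y:[8,41] z:[29,75/2] -> hit [106/3,75/2], descend [10, 22]
      N10 x:[36,112/3] y:[34,41] z:[61/2,36] -> hit [36,36] leaf, test {P1(miss), P4(miss)}
      N22 x:[106/3,127/3] y:[8,21] z:[29,75/2] -> miss, prune
    N9 x:[125/3,48] y:[6,40] z:[61/2,73/2] -> miss, prune

order=[0, 3, 8, 19, 4, 18, 5, 6, 10, 22, 9]  |boxes|=11  |leaves|=2  hit=P15

== RESULT ==
11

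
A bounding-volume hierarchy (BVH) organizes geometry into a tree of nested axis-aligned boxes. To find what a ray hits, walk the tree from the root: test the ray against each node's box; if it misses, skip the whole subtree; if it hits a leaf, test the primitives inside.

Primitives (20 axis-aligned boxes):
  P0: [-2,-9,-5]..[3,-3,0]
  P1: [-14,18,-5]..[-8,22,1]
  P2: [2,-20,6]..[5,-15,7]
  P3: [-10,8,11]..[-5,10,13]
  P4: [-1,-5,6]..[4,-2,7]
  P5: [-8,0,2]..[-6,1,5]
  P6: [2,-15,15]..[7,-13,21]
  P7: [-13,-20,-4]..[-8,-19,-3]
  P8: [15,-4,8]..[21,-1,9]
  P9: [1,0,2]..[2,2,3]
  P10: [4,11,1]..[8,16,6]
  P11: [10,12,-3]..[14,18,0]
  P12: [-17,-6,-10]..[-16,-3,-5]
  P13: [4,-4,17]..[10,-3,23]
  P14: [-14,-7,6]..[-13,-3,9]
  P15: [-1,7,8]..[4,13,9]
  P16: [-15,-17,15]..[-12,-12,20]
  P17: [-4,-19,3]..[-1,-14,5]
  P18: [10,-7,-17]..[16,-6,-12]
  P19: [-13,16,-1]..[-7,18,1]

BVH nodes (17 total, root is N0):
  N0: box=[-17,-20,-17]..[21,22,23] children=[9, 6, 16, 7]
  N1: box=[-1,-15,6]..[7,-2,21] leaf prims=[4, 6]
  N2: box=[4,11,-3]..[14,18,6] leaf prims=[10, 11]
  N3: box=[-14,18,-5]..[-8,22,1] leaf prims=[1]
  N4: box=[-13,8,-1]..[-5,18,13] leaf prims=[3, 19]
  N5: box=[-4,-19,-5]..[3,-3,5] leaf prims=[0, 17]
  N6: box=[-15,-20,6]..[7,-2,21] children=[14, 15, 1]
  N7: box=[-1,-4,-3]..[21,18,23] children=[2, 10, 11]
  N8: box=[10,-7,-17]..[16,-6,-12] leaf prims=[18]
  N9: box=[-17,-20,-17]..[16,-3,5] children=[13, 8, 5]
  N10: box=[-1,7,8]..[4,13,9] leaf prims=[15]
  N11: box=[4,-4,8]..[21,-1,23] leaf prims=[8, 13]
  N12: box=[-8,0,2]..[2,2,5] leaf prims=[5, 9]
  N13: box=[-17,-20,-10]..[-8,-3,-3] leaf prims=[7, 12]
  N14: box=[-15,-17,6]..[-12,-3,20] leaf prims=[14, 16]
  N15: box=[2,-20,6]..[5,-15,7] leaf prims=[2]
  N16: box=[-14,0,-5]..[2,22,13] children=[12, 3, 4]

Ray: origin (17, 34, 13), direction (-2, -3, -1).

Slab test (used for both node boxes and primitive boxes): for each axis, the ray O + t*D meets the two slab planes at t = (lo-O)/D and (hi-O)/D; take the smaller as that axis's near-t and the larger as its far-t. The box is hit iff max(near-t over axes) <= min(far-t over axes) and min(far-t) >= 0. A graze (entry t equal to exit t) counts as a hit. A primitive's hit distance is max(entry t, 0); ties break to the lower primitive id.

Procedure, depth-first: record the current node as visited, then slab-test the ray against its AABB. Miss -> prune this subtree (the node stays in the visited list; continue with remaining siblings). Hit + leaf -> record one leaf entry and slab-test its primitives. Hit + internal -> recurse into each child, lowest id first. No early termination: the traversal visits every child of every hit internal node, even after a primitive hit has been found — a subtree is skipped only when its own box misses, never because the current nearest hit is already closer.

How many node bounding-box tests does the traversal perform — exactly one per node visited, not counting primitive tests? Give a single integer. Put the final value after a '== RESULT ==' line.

Trace the traversal:
N0 x:[-2,17] y:[4,18] z:[-10,30] -> hit [4,17], descend [6, 7, 9, 16]
  N6 x:[5,16] y:[12,18] z:[-8,7] -> miss, prune
  N7 x:[-2,9] y:[16/3,38/3] z:[-10,16] -> hit [16/3,9], descend [2, 10, 11]
    N2 x:[3/2,13/2] y:[16/3,23/3] z:[7,16] -> miss, prune
    N10 x:[13/2,9] y:[7,9] z:[4,5] -> miss, prune
    N11 x:[-2,13/2] y:[35/3,38/3] z:[-10,5] -> miss, prune
  N9 x:[1/2,17] y:[37/3,18] z:[8,30] -> hit [37/3,17], descend [5, 8, 13]
    N5 x:[7,21/2] y:[37/3,53/3] z:[8,18] -> miss, prune
    N8 x:[1/2,7/2] y:[40/3,41/3] z:[25,30] -> miss, prune
    N13 x:[25/2,17] y:[37/3,18] z:[16,23] -> hit [16,17] leaf, test {P7(miss), P12(miss)}
  N16 x:[15/2,31/2] y:[4,34/3] z:[0,18] -> hit [15/2,34/3], descend [3, 4, 12]
    N3 x:[25/2,31/2] y:[4,16/3] z:[12,18] -> miss, prune
    N4 x:[11,15] y:[16/3,26/3] z:[0,14] -> miss, prune
    N12 x:[15/2,25/2] y:[32/3,34/3] z:[8,11] -> hit [32/3,11] leaf, test {P5(miss), P9(miss)}

order=[0, 6, 7, 2, 10, 11, 9, 5, 8, 13, 16, 3, 4, 12]  |boxes|=14  |leaves|=2  hit=miss

== RESULT ==
14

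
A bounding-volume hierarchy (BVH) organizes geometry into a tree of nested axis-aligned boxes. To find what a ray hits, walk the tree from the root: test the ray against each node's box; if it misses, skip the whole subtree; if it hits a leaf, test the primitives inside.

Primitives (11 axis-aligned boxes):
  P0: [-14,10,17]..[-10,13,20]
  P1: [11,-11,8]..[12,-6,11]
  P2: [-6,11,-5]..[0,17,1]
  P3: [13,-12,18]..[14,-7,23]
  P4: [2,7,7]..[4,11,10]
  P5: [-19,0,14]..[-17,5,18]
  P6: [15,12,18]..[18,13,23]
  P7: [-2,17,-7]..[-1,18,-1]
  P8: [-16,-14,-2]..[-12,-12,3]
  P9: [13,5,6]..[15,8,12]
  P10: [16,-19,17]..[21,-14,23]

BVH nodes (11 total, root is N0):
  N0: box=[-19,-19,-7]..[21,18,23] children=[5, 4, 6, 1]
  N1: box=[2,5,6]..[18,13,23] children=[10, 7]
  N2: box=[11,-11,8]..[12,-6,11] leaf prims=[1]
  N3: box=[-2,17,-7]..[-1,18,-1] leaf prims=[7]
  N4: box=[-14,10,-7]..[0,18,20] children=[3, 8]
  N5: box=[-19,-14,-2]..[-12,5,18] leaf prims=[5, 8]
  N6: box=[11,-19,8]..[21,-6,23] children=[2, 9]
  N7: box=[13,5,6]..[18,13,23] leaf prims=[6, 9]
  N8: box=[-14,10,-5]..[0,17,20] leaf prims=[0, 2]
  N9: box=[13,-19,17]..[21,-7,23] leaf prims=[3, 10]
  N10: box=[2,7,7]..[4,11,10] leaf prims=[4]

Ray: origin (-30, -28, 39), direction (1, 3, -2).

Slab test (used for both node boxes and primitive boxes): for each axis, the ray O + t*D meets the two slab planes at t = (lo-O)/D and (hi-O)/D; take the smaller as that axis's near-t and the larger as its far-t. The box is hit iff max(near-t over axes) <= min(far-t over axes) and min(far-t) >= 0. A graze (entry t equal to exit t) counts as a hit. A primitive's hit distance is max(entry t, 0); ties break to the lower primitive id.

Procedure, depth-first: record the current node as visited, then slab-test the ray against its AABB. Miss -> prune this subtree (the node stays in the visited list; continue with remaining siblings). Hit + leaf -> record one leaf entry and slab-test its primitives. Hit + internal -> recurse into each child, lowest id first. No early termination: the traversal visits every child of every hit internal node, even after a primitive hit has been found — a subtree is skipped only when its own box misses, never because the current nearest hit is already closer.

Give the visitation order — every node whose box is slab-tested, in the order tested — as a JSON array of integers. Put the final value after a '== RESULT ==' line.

Traverse from the root:
N0 x:[11,51] y:[3,46/3] z:[8,23] -> hit [11,46/3], descend [1, 4, 5, 6]
  N1 x:[32,48] y:[11,41/3] z:[8,33/2] -> miss, prune
  N4 x:[16,30] y:[38/3,46/3] z:[19/2,23] -> miss, prune
  N5 x:[11,18] y:[14/3,11] z:[21/2,41/2] -> hit [11,11] leaf, test {P5@t=11, P8(miss)}
  N6 x:[41,51] y:[3,22/3] z:[8,31/2] -> miss, prune

5 AABB tests over nodes [0, 1, 4, 5, 6]; 1 leaf entered; closest P5.

== RESULT ==
[0, 1, 4, 5, 6]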